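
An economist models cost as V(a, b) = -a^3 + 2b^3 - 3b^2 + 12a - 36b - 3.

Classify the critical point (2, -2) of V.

The mixed partial ∂²V/∂a∂b is 0, so the Hessian at any point is diag(V_aa, V_bb) = diag(-6a, 6(2b - 1)).
At (2, -2): H = diag(-12, -30).
Both eigenvalues are negative, so H is negative definite: a local maximum.

local maximum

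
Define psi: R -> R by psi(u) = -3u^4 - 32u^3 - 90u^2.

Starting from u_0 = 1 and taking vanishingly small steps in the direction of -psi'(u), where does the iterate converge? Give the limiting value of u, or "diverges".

diverges

psi'(u) = -12u(u + 3)(u + 5), so psi'(1) = -288.
Gradient descent moves in the -psi' direction, i.e. u is increasing.
There is no critical point above u=1, and psi' keeps the same sign, so the iterate runs off to +∞.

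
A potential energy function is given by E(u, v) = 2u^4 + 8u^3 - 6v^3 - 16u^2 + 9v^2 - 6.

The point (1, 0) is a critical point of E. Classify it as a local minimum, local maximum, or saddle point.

The mixed partial ∂²E/∂u∂v is 0, so the Hessian at any point is diag(E_uu, E_vv) = diag(8(3u^2 + 6u - 4), 18(-2v + 1)).
At (1, 0): H = diag(40, 18).
Both eigenvalues are positive, so H is positive definite: a local minimum.

local minimum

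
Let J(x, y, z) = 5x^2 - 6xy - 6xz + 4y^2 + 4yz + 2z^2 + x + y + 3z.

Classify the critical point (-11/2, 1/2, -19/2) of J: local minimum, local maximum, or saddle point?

local minimum

The Hessian is constant: H = [[10, -6, -6], [-6, 8, 4], [-6, 4, 4]].
Leading principal minors: Δ₁ = 10, Δ₂ = 44, Δ₃ = 16.
All leading minors are positive, so H is positive definite: a local minimum.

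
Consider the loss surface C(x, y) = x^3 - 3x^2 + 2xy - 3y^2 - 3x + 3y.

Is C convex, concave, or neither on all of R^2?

The term x^3 is cubic, so the Hessian is not constant.
∂²C/∂x² = 6x - 6, which takes both signs as x varies (negative for sufficiently negative x). A diagonal entry of the Hessian changing sign means the Hessian is neither positive- nor negative-semidefinite on all of R^2.

neither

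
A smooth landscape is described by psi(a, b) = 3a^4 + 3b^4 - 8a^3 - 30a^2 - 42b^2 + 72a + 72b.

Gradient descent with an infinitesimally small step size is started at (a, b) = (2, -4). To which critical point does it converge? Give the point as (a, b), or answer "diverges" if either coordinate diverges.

psi is separable, so gradient descent decouples: a follows -∂psi/∂a, b follows -∂psi/∂b.
∂psi/∂a = 12(a - 3)(a - 1)(a + 2); at a=2 this is -48, so a increases.
∂psi/∂b = 12(b - 2)(b - 1)(b + 3); at b=-4 this is -360, so b increases.
a converges to its nearest critical value 3 (a local min of the a-part); b converges to -3. The iterate converges to (3, -3).

(3, -3)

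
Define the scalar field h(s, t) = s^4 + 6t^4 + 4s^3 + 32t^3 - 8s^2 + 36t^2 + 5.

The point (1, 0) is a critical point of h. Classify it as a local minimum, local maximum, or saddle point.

local minimum

The mixed partial ∂²h/∂s∂t is 0, so the Hessian at any point is diag(h_ss, h_tt) = diag(4(3s^2 + 6s - 4), 24(3t^2 + 8t + 3)).
At (1, 0): H = diag(20, 72).
Both eigenvalues are positive, so H is positive definite: a local minimum.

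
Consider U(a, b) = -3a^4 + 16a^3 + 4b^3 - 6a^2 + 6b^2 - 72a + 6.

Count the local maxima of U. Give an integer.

2

U separates as a function of a plus a function of b, so ∇U=0 decouples.
∂U/∂a = -12(a - 3)(a - 2)(a + 1) = 0 at a ∈ {-1, 2, 3}; ∂U/∂b = 12b(b + 1) = 0 at b ∈ {-1, 0}.
The Hessian is diagonal: diag(U_aa, U_bb). Second derivatives: U_aa(-1)=-144, U_aa(2)=36, U_aa(3)=-48; U_bb(-1)=-12, U_bb(0)=12.
Local maxima occur where both diagonal entries negative: (-1, -1), (3, -1). Count: 2.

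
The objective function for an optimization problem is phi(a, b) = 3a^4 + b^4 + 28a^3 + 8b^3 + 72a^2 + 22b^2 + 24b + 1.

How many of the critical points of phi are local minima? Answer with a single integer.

4

phi separates as a function of a plus a function of b, so ∇phi=0 decouples.
∂phi/∂a = 12a(a + 3)(a + 4) = 0 at a ∈ {-4, -3, 0}; ∂phi/∂b = 4(b + 1)(b + 2)(b + 3) = 0 at b ∈ {-3, -2, -1}.
The Hessian is diagonal: diag(phi_aa, phi_bb). Second derivatives: phi_aa(-4)=48, phi_aa(-3)=-36, phi_aa(0)=144; phi_bb(-3)=8, phi_bb(-2)=-4, phi_bb(-1)=8.
Local minima occur where both diagonal entries positive: (-4, -3), (-4, -1), (0, -3), (0, -1). Count: 4.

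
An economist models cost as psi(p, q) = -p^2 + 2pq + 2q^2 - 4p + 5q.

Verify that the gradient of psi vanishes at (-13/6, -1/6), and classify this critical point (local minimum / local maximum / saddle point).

saddle point

∇psi = (-2p + 2q - 4, 2p + 4q + 5); substituting (-13/6, -1/6) gives ∇psi = (0, 0), so (-13/6, -1/6) is indeed a critical point.
The Hessian of psi is constant: H = [[-2, 2], [2, 4]].
det(H) = (-2)·4 − 2² = -12.
Since det(H) < 0, H is indefinite and the critical point is a saddle point.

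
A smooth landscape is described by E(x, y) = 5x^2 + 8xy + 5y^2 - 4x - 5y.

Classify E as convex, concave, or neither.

convex

E is quadratic, so its Hessian is the constant matrix H = [[10, 8], [8, 10]].
det(H) = 36, tr(H) = 20.
det(H) > 0 and tr(H) > 0, so H is positive definite everywhere: convex.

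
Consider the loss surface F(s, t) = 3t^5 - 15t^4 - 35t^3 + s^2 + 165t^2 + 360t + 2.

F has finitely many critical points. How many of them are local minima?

F separates as a function of s plus a function of t, so ∇F=0 decouples.
∂F/∂s = 2s = 0 at s ∈ {0}; ∂F/∂t = 15(t - 4)(t - 3)(t + 1)(t + 2) = 0 at t ∈ {-2, -1, 3, 4}.
The Hessian is diagonal: diag(F_ss, F_tt). Second derivatives: F_ss(0)=2; F_tt(-2)=-450, F_tt(-1)=300, F_tt(3)=-300, F_tt(4)=450.
Local minima occur where both diagonal entries positive: (0, -1), (0, 4). Count: 2.

2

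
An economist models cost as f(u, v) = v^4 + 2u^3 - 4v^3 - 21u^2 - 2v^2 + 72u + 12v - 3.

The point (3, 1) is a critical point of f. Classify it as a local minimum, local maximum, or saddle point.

The mixed partial ∂²f/∂u∂v is 0, so the Hessian at any point is diag(f_uu, f_vv) = diag(6(2u - 7), 4(3v^2 - 6v - 1)).
At (3, 1): H = diag(-6, -16).
Both eigenvalues are negative, so H is negative definite: a local maximum.

local maximum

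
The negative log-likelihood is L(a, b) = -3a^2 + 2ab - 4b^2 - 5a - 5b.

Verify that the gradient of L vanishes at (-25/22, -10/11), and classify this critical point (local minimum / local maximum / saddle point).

∇L = (-6a + 2b - 5, 2a - 8b - 5); substituting (-25/22, -10/11) gives ∇L = (0, 0), so (-25/22, -10/11) is indeed a critical point.
The Hessian of L is constant: H = [[-6, 2], [2, -8]].
det(H) = (-6)·(-8) − 2² = 44.
det(H) > 0 and tr(H) = -14 < 0, so H is negative definite and the point is a local maximum.

local maximum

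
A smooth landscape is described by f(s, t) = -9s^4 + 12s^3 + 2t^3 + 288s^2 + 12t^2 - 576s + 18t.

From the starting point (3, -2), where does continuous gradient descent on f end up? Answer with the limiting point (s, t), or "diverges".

f is separable, so gradient descent decouples: s follows -∂f/∂s, t follows -∂f/∂t.
∂f/∂s = -36(s - 4)(s - 1)(s + 4); at s=3 this is 504, so s decreases.
∂f/∂t = 6(t + 1)(t + 3); at t=-2 this is -6, so t increases.
s converges to its nearest critical value 1 (a local min of the s-part); t converges to -1. The iterate converges to (1, -1).

(1, -1)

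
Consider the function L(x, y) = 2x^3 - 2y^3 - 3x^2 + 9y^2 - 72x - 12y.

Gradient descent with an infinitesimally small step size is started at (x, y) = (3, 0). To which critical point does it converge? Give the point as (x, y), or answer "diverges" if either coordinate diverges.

L is separable, so gradient descent decouples: x follows -∂L/∂x, y follows -∂L/∂y.
∂L/∂x = 6(x - 4)(x + 3); at x=3 this is -36, so x increases.
∂L/∂y = -6(y - 2)(y - 1); at y=0 this is -12, so y increases.
x converges to its nearest critical value 4 (a local min of the x-part); y converges to 1. The iterate converges to (4, 1).

(4, 1)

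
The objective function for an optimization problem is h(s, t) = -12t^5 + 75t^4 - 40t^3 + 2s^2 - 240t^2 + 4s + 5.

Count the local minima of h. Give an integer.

2

h separates as a function of s plus a function of t, so ∇h=0 decouples.
∂h/∂s = 4(s + 1) = 0 at s ∈ {-1}; ∂h/∂t = -60t(t - 4)(t - 2)(t + 1) = 0 at t ∈ {-1, 0, 2, 4}.
The Hessian is diagonal: diag(h_ss, h_tt). Second derivatives: h_ss(-1)=4; h_tt(-1)=900, h_tt(0)=-480, h_tt(2)=720, h_tt(4)=-2400.
Local minima occur where both diagonal entries positive: (-1, -1), (-1, 2). Count: 2.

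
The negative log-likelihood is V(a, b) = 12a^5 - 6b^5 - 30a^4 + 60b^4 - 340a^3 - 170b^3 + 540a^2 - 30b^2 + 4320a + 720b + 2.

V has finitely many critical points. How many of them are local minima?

4

V separates as a function of a plus a function of b, so ∇V=0 decouples.
∂V/∂a = 60(a - 4)(a - 3)(a + 2)(a + 3) = 0 at a ∈ {-3, -2, 3, 4}; ∂V/∂b = -30(b - 4)(b - 3)(b - 2)(b + 1) = 0 at b ∈ {-1, 2, 3, 4}.
The Hessian is diagonal: diag(V_aa, V_bb). Second derivatives: V_aa(-3)=-2520, V_aa(-2)=1800, V_aa(3)=-1800, V_aa(4)=2520; V_bb(-1)=1800, V_bb(2)=-180, V_bb(3)=120, V_bb(4)=-300.
Local minima occur where both diagonal entries positive: (-2, -1), (-2, 3), (4, -1), (4, 3). Count: 4.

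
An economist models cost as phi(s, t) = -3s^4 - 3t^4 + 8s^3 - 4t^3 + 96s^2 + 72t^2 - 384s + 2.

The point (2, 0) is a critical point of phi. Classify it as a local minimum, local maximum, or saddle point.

local minimum

The mixed partial ∂²phi/∂s∂t is 0, so the Hessian at any point is diag(phi_ss, phi_tt) = diag(12(-3s^2 + 4s + 16), 12(-3t^2 - 2t + 12)).
At (2, 0): H = diag(144, 144).
Both eigenvalues are positive, so H is positive definite: a local minimum.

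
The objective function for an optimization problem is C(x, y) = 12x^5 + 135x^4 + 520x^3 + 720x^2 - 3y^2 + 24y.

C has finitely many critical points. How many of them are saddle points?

C separates as a function of x plus a function of y, so ∇C=0 decouples.
∂C/∂x = 60x(x + 2)(x + 3)(x + 4) = 0 at x ∈ {-4, -3, -2, 0}; ∂C/∂y = -6(y - 4) = 0 at y ∈ {4}.
The Hessian is diagonal: diag(C_xx, C_yy). Second derivatives: C_xx(-4)=-480, C_xx(-3)=180, C_xx(-2)=-240, C_xx(0)=1440; C_yy(4)=-6.
Saddle points occur where the two diagonal entries have opposite signs: (-3, 4), (0, 4). Count: 2.

2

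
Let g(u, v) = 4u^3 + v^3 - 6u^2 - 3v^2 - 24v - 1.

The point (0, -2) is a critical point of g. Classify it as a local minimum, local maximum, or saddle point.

local maximum

The mixed partial ∂²g/∂u∂v is 0, so the Hessian at any point is diag(g_uu, g_vv) = diag(12(2u - 1), 6(v - 1)).
At (0, -2): H = diag(-12, -18).
Both eigenvalues are negative, so H is negative definite: a local maximum.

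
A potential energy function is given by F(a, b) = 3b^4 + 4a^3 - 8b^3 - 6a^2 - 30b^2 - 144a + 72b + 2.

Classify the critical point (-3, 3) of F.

The mixed partial ∂²F/∂a∂b is 0, so the Hessian at any point is diag(F_aa, F_bb) = diag(12(2a - 1), 12(3b^2 - 4b - 5)).
At (-3, 3): H = diag(-84, 120).
The eigenvalues have opposite signs, so H is indefinite: a saddle point.

saddle point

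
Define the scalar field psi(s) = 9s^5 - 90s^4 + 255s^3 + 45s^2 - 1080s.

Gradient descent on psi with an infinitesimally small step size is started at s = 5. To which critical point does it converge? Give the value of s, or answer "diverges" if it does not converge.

psi'(s) = 45(s - 4)(s - 3)(s - 2)(s + 1), so psi'(5) = 1620.
Gradient descent moves in the -psi' direction, i.e. s is decreasing.
The nearest critical point in that direction is s = 4, where psi'' = 450 > 0 (a local minimum). The iterate converges there.

4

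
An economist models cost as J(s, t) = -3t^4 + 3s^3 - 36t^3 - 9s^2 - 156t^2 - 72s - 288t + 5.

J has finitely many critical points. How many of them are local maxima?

2

J separates as a function of s plus a function of t, so ∇J=0 decouples.
∂J/∂s = 9(s - 4)(s + 2) = 0 at s ∈ {-2, 4}; ∂J/∂t = -12(t + 2)(t + 3)(t + 4) = 0 at t ∈ {-4, -3, -2}.
The Hessian is diagonal: diag(J_ss, J_tt). Second derivatives: J_ss(-2)=-54, J_ss(4)=54; J_tt(-4)=-24, J_tt(-3)=12, J_tt(-2)=-24.
Local maxima occur where both diagonal entries negative: (-2, -4), (-2, -2). Count: 2.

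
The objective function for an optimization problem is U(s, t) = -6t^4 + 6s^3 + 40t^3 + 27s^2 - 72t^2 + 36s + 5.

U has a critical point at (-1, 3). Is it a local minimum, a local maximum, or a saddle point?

The mixed partial ∂²U/∂s∂t is 0, so the Hessian at any point is diag(U_ss, U_tt) = diag(18(2s + 3), 24(-3t^2 + 10t - 6)).
At (-1, 3): H = diag(18, -72).
The eigenvalues have opposite signs, so H is indefinite: a saddle point.

saddle point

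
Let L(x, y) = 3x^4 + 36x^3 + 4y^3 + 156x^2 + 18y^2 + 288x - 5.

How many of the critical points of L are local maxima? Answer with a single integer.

L separates as a function of x plus a function of y, so ∇L=0 decouples.
∂L/∂x = 12(x + 2)(x + 3)(x + 4) = 0 at x ∈ {-4, -3, -2}; ∂L/∂y = 12y(y + 3) = 0 at y ∈ {-3, 0}.
The Hessian is diagonal: diag(L_xx, L_yy). Second derivatives: L_xx(-4)=24, L_xx(-3)=-12, L_xx(-2)=24; L_yy(-3)=-36, L_yy(0)=36.
Local maxima occur where both diagonal entries negative: (-3, -3). Count: 1.

1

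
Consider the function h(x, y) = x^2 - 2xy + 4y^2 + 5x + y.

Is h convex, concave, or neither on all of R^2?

h is quadratic, so its Hessian is the constant matrix H = [[2, -2], [-2, 8]].
det(H) = 12, tr(H) = 10.
det(H) > 0 and tr(H) > 0, so H is positive definite everywhere: convex.

convex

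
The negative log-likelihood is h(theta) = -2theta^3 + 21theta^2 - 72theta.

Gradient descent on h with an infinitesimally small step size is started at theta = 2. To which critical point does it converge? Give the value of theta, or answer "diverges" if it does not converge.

3

h'(theta) = -6(theta - 4)(theta - 3), so h'(2) = -12.
Gradient descent moves in the -h' direction, i.e. theta is increasing.
The nearest critical point in that direction is theta = 3, where h'' = 6 > 0 (a local minimum). The iterate converges there.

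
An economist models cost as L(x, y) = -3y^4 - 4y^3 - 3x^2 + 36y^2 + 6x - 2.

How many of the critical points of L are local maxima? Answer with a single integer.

2

L separates as a function of x plus a function of y, so ∇L=0 decouples.
∂L/∂x = -6(x - 1) = 0 at x ∈ {1}; ∂L/∂y = -12y(y - 2)(y + 3) = 0 at y ∈ {-3, 0, 2}.
The Hessian is diagonal: diag(L_xx, L_yy). Second derivatives: L_xx(1)=-6; L_yy(-3)=-180, L_yy(0)=72, L_yy(2)=-120.
Local maxima occur where both diagonal entries negative: (1, -3), (1, 2). Count: 2.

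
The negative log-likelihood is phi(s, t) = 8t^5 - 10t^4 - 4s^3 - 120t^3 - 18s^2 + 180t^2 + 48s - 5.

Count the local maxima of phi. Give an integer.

2

phi separates as a function of s plus a function of t, so ∇phi=0 decouples.
∂phi/∂s = -12(s - 1)(s + 4) = 0 at s ∈ {-4, 1}; ∂phi/∂t = 40t(t - 3)(t - 1)(t + 3) = 0 at t ∈ {-3, 0, 1, 3}.
The Hessian is diagonal: diag(phi_ss, phi_tt). Second derivatives: phi_ss(-4)=60, phi_ss(1)=-60; phi_tt(-3)=-2880, phi_tt(0)=360, phi_tt(1)=-320, phi_tt(3)=1440.
Local maxima occur where both diagonal entries negative: (1, -3), (1, 1). Count: 2.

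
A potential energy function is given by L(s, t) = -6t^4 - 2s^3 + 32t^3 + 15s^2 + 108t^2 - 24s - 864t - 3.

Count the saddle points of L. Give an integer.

L separates as a function of s plus a function of t, so ∇L=0 decouples.
∂L/∂s = -6(s - 4)(s - 1) = 0 at s ∈ {1, 4}; ∂L/∂t = -24(t - 4)(t - 3)(t + 3) = 0 at t ∈ {-3, 3, 4}.
The Hessian is diagonal: diag(L_ss, L_tt). Second derivatives: L_ss(1)=18, L_ss(4)=-18; L_tt(-3)=-1008, L_tt(3)=144, L_tt(4)=-168.
Saddle points occur where the two diagonal entries have opposite signs: (1, -3), (1, 4), (4, 3). Count: 3.

3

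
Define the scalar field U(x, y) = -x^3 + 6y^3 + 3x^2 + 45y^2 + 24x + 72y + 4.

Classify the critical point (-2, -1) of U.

local minimum

The mixed partial ∂²U/∂x∂y is 0, so the Hessian at any point is diag(U_xx, U_yy) = diag(6(-x + 1), 18(2y + 5)).
At (-2, -1): H = diag(18, 54).
Both eigenvalues are positive, so H is positive definite: a local minimum.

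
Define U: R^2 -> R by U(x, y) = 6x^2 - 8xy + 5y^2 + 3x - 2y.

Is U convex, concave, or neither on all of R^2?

U is quadratic, so its Hessian is the constant matrix H = [[12, -8], [-8, 10]].
det(H) = 56, tr(H) = 22.
det(H) > 0 and tr(H) > 0, so H is positive definite everywhere: convex.

convex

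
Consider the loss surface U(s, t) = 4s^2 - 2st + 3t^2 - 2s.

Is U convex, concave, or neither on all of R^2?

convex

U is quadratic, so its Hessian is the constant matrix H = [[8, -2], [-2, 6]].
det(H) = 44, tr(H) = 14.
det(H) > 0 and tr(H) > 0, so H is positive definite everywhere: convex.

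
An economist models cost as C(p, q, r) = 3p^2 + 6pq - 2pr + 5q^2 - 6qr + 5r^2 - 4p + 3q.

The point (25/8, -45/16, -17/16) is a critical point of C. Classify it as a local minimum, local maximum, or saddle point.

local minimum

The Hessian is constant: H = [[6, 6, -2], [6, 10, -6], [-2, -6, 10]].
Leading principal minors: Δ₁ = 6, Δ₂ = 24, Δ₃ = 128.
All leading minors are positive, so H is positive definite: a local minimum.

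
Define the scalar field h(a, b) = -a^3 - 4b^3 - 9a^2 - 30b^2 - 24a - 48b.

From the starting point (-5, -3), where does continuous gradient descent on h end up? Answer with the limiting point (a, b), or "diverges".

h is separable, so gradient descent decouples: a follows -∂h/∂a, b follows -∂h/∂b.
∂h/∂a = -3(a + 2)(a + 4); at a=-5 this is -9, so a increases.
∂h/∂b = -12(b + 1)(b + 4); at b=-3 this is 24, so b decreases.
a converges to its nearest critical value -4 (a local min of the a-part); b converges to -4. The iterate converges to (-4, -4).

(-4, -4)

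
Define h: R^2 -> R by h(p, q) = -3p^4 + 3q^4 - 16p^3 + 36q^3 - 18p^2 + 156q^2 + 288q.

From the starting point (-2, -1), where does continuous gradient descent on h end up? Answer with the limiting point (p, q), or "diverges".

h is separable, so gradient descent decouples: p follows -∂h/∂p, q follows -∂h/∂q.
∂h/∂p = -12p(p + 1)(p + 3); at p=-2 this is -24, so p increases.
∂h/∂q = 12(q + 2)(q + 3)(q + 4); at q=-1 this is 72, so q decreases.
p converges to its nearest critical value -1 (a local min of the p-part); q converges to -2. The iterate converges to (-1, -2).

(-1, -2)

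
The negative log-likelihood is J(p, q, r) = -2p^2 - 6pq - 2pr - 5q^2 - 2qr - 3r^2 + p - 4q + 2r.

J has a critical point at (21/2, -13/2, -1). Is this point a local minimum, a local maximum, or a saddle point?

The Hessian is constant: H = [[-4, -6, -2], [-6, -10, -2], [-2, -2, -6]].
Leading principal minors: Δ₁ = -4, Δ₂ = 4, Δ₃ = -16.
The minors alternate sign starting negative (−, +, −), so H is negative definite: a local maximum.

local maximum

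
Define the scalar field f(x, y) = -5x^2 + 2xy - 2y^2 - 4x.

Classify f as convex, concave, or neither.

concave

f is quadratic, so its Hessian is the constant matrix H = [[-10, 2], [2, -4]].
det(H) = 36, tr(H) = -14.
det(H) > 0 and tr(H) < 0, so H is negative definite everywhere: concave.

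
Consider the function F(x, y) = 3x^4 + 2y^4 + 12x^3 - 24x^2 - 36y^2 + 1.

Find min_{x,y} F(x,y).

-545

F(x,y) separates as P(x) + Q(y) + 1, so its minimum is min P + min Q + 1.
P'(x) = 12x(x - 1)(x + 4) vanishes at x ∈ {-4, 0, 1}; Q'(y) = 8y(y - 3)(y + 3) vanishes at y ∈ {-3, 0, 3}.
Local minima of P (where P''>0): P(-4)=-384, P(1)=-9. Local minima of Q: Q(-3)=-162, Q(3)=-162.
So the global minimum of F is P(-4) + Q(-3) + 1 = -384 − 162 + 1 = -545, attained at (-4, -3).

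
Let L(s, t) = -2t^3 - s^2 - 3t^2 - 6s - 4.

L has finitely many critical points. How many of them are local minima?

L separates as a function of s plus a function of t, so ∇L=0 decouples.
∂L/∂s = -2(s + 3) = 0 at s ∈ {-3}; ∂L/∂t = -6t(t + 1) = 0 at t ∈ {-1, 0}.
The Hessian is diagonal: diag(L_ss, L_tt). Second derivatives: L_ss(-3)=-2; L_tt(-1)=6, L_tt(0)=-6.
Local minima occur where both diagonal entries positive: none. Count: 0.

0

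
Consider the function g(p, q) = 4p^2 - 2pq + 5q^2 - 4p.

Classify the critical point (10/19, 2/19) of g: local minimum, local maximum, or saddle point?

local minimum

The Hessian of g is constant: H = [[8, -2], [-2, 10]].
det(H) = 8·10 − (-2)² = 76.
det(H) > 0 and tr(H) = 18 > 0, so H is positive definite and the point is a local minimum.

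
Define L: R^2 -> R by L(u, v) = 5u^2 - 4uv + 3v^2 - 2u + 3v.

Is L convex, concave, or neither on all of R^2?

convex

L is quadratic, so its Hessian is the constant matrix H = [[10, -4], [-4, 6]].
det(H) = 44, tr(H) = 16.
det(H) > 0 and tr(H) > 0, so H is positive definite everywhere: convex.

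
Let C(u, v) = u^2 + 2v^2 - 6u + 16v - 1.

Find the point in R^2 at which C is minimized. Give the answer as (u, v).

C(u,v) separates as P(u) + Q(v) − 1, so its minimum is min P + min Q − 1.
P'(u) = 2u - 6 vanishes at u ∈ {3}; Q'(v) = 4v + 16 vanishes at v ∈ {-4}.
Local minima of P (where P''>0): P(3)=-9. Local minima of Q: Q(-4)=-32.
So the global minimum of C is P(3) + Q(-4) − 1 = -9 − 32 − 1 = -42, attained at (3, -4).

(3, -4)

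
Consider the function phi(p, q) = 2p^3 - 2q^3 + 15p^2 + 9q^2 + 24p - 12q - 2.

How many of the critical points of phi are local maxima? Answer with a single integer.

1

phi separates as a function of p plus a function of q, so ∇phi=0 decouples.
∂phi/∂p = 6(p + 1)(p + 4) = 0 at p ∈ {-4, -1}; ∂phi/∂q = -6(q - 2)(q - 1) = 0 at q ∈ {1, 2}.
The Hessian is diagonal: diag(phi_pp, phi_qq). Second derivatives: phi_pp(-4)=-18, phi_pp(-1)=18; phi_qq(1)=6, phi_qq(2)=-6.
Local maxima occur where both diagonal entries negative: (-4, 2). Count: 1.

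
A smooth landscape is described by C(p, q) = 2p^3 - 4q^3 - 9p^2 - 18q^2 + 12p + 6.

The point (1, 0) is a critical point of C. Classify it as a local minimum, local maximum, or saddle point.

The mixed partial ∂²C/∂p∂q is 0, so the Hessian at any point is diag(C_pp, C_qq) = diag(6(2p - 3), -12(2q + 3)).
At (1, 0): H = diag(-6, -36).
Both eigenvalues are negative, so H is negative definite: a local maximum.

local maximum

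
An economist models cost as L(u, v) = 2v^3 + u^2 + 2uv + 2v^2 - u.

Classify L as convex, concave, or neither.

neither

The term 2v^3 is cubic, so the Hessian is not constant.
∂²L/∂v² = 12v + 4, which takes both signs as v varies (negative for sufficiently negative v). A diagonal entry of the Hessian changing sign means the Hessian is neither positive- nor negative-semidefinite on all of R^2.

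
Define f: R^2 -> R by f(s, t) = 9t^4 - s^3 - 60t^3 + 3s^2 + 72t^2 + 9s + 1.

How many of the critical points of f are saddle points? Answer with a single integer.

f separates as a function of s plus a function of t, so ∇f=0 decouples.
∂f/∂s = -3(s - 3)(s + 1) = 0 at s ∈ {-1, 3}; ∂f/∂t = 36t(t - 4)(t - 1) = 0 at t ∈ {0, 1, 4}.
The Hessian is diagonal: diag(f_ss, f_tt). Second derivatives: f_ss(-1)=12, f_ss(3)=-12; f_tt(0)=144, f_tt(1)=-108, f_tt(4)=432.
Saddle points occur where the two diagonal entries have opposite signs: (-1, 1), (3, 0), (3, 4). Count: 3.

3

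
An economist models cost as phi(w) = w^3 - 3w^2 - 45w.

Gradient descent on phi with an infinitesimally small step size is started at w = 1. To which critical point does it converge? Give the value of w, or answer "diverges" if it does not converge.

phi'(w) = 3(w - 5)(w + 3), so phi'(1) = -48.
Gradient descent moves in the -phi' direction, i.e. w is increasing.
The nearest critical point in that direction is w = 5, where phi'' = 24 > 0 (a local minimum). The iterate converges there.

5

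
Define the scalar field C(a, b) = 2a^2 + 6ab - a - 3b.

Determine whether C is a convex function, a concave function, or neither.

neither

C is quadratic, so its Hessian is the constant matrix H = [[4, 6], [6, 0]].
det(H) = -36, tr(H) = 4.
det(H) < 0, so H is indefinite: neither convex nor concave.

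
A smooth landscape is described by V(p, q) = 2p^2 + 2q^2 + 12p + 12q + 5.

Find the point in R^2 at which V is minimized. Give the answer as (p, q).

V(p,q) separates as A(p) + B(q) + 5, so its minimum is min A + min B + 5.
A'(p) = 4p + 12 vanishes at p ∈ {-3}; B'(q) = 4q + 12 vanishes at q ∈ {-3}.
Local minima of A (where A''>0): A(-3)=-18. Local minima of B: B(-3)=-18.
So the global minimum of V is A(-3) + B(-3) + 5 = -18 − 18 + 5 = -31, attained at (-3, -3).

(-3, -3)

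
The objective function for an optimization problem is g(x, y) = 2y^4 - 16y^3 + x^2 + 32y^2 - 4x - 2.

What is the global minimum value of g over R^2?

g(x,y) separates as P(x) + Q(y) − 2, so its minimum is min P + min Q − 2.
P'(x) = 2x - 4 vanishes at x ∈ {2}; Q'(y) = 8y(y - 4)(y - 2) vanishes at y ∈ {0, 2, 4}.
Local minima of P (where P''>0): P(2)=-4. Local minima of Q: Q(0)=0, Q(4)=0.
So the global minimum of g is P(2) + Q(0) − 2 = -4 + 0 − 2 = -6, attained at (2, 0).

-6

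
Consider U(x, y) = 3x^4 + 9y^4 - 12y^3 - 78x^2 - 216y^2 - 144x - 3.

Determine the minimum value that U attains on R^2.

-2979

U(x,y) separates as P(x) + Q(y) − 3, so its minimum is min P + min Q − 3.
P'(x) = 12(x - 4)(x + 1)(x + 3) vanishes at x ∈ {-3, -1, 4}; Q'(y) = 36y(y - 4)(y + 3) vanishes at y ∈ {-3, 0, 4}.
Local minima of P (where P''>0): P(-3)=-27, P(4)=-1056. Local minima of Q: Q(-3)=-891, Q(4)=-1920.
So the global minimum of U is P(4) + Q(4) − 3 = -1056 − 1920 − 3 = -2979, attained at (4, 4).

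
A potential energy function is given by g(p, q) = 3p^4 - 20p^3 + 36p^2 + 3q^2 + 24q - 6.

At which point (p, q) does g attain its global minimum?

(0, -4)

g(p,q) separates as A(p) + B(q) − 6, so its minimum is min A + min B − 6.
A'(p) = 12p(p - 3)(p - 2) vanishes at p ∈ {0, 2, 3}; B'(q) = 6q + 24 vanishes at q ∈ {-4}.
Local minima of A (where A''>0): A(0)=0, A(3)=27. Local minima of B: B(-4)=-48.
So the global minimum of g is A(0) + B(-4) − 6 = 0 − 48 − 6 = -54, attained at (0, -4).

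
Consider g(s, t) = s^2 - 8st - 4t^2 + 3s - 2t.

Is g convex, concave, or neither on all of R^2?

neither

g is quadratic, so its Hessian is the constant matrix H = [[2, -8], [-8, -8]].
det(H) = -80, tr(H) = -6.
det(H) < 0, so H is indefinite: neither convex nor concave.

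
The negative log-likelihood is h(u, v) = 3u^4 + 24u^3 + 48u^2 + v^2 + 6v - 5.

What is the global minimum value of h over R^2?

h(u,v) separates as P(u) + Q(v) − 5, so its minimum is min P + min Q − 5.
P'(u) = 12u(u + 2)(u + 4) vanishes at u ∈ {-4, -2, 0}; Q'(v) = 2v + 6 vanishes at v ∈ {-3}.
Local minima of P (where P''>0): P(-4)=0, P(0)=0. Local minima of Q: Q(-3)=-9.
So the global minimum of h is P(-4) + Q(-3) − 5 = 0 − 9 − 5 = -14, attained at (-4, -3).

-14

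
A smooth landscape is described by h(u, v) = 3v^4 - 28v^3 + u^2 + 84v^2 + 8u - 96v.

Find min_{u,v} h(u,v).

h(u,v) separates as P(u) + Q(v), so its minimum is min P + min Q.
P'(u) = 2u + 8 vanishes at u ∈ {-4}; Q'(v) = 12(v - 4)(v - 2)(v - 1) vanishes at v ∈ {1, 2, 4}.
Local minima of P (where P''>0): P(-4)=-16. Local minima of Q: Q(1)=-37, Q(4)=-64.
So the global minimum of h is P(-4) + Q(4) = -16 − 64 = -80, attained at (-4, 4).

-80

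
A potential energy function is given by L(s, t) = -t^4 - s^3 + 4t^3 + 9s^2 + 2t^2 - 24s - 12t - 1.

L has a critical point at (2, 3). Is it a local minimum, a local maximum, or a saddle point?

The mixed partial ∂²L/∂s∂t is 0, so the Hessian at any point is diag(L_ss, L_tt) = diag(6(-s + 3), 4(-3t^2 + 6t + 1)).
At (2, 3): H = diag(6, -32).
The eigenvalues have opposite signs, so H is indefinite: a saddle point.

saddle point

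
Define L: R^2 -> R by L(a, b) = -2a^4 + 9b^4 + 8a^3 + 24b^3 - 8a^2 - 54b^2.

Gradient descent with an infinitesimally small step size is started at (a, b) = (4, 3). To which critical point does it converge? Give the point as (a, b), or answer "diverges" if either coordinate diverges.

diverges

L is separable, so gradient descent decouples: a follows -∂L/∂a, b follows -∂L/∂b.
∂L/∂a = -8a(a - 2)(a - 1); at a=4 this is -192, so a increases.
∂L/∂b = 36b(b - 1)(b + 3); at b=3 this is 1296, so b decreases.
The a-coordinate has no critical point in that direction and runs off to infinity.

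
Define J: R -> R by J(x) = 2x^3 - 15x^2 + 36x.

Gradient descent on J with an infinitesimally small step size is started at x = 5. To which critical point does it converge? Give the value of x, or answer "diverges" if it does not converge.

3

J'(x) = 6(x - 3)(x - 2), so J'(5) = 36.
Gradient descent moves in the -J' direction, i.e. x is decreasing.
The nearest critical point in that direction is x = 3, where J'' = 6 > 0 (a local minimum). The iterate converges there.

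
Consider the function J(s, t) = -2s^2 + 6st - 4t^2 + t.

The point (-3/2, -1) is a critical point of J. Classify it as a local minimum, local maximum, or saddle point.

saddle point

The Hessian of J is constant: H = [[-4, 6], [6, -8]].
det(H) = (-4)·(-8) − 6² = -4.
Since det(H) < 0, H is indefinite and the critical point is a saddle point.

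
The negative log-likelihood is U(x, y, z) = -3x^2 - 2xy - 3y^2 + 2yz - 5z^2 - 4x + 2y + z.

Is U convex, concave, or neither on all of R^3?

U is quadratic, so its Hessian is the constant matrix H = [[-6, -2, 0], [-2, -6, 2], [0, 2, -10]].
Leading principal minors: -6, 32, -296.
Signs alternate −, +, − ⇒ H ≺ 0 ⇒ concave.

concave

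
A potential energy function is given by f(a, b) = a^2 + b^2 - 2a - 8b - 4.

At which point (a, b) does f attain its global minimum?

f(a,b) separates as P(a) + Q(b) − 4, so its minimum is min P + min Q − 4.
P'(a) = 2a - 2 vanishes at a ∈ {1}; Q'(b) = 2b - 8 vanishes at b ∈ {4}.
Local minima of P (where P''>0): P(1)=-1. Local minima of Q: Q(4)=-16.
So the global minimum of f is P(1) + Q(4) − 4 = -1 − 16 − 4 = -21, attained at (1, 4).

(1, 4)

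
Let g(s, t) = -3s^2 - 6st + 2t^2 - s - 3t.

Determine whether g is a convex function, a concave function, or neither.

neither

g is quadratic, so its Hessian is the constant matrix H = [[-6, -6], [-6, 4]].
det(H) = -60, tr(H) = -2.
det(H) < 0, so H is indefinite: neither convex nor concave.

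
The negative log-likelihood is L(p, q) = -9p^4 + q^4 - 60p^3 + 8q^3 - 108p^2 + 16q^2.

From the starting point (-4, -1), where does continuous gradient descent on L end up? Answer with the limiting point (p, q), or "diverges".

diverges

L is separable, so gradient descent decouples: p follows -∂L/∂p, q follows -∂L/∂q.
∂L/∂p = -36p(p + 2)(p + 3); at p=-4 this is 288, so p decreases.
∂L/∂q = 4q(q + 2)(q + 4); at q=-1 this is -12, so q increases.
The p-coordinate has no critical point in that direction and runs off to infinity.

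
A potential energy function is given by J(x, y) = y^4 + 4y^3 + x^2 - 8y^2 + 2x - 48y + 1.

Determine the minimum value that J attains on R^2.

-80

J(x,y) separates as P(x) + Q(y) + 1, so its minimum is min P + min Q + 1.
P'(x) = 2x + 2 vanishes at x ∈ {-1}; Q'(y) = 4(y - 2)(y + 2)(y + 3) vanishes at y ∈ {-3, -2, 2}.
Local minima of P (where P''>0): P(-1)=-1. Local minima of Q: Q(-3)=45, Q(2)=-80.
So the global minimum of J is P(-1) + Q(2) + 1 = -1 − 80 + 1 = -80, attained at (-1, 2).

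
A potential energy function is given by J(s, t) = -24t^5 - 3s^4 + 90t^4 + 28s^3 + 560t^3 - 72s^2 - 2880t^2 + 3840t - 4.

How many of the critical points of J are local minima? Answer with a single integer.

J separates as a function of s plus a function of t, so ∇J=0 decouples.
∂J/∂s = -12s(s - 4)(s - 3) = 0 at s ∈ {0, 3, 4}; ∂J/∂t = -120(t - 4)(t - 2)(t - 1)(t + 4) = 0 at t ∈ {-4, 1, 2, 4}.
The Hessian is diagonal: diag(J_ss, J_tt). Second derivatives: J_ss(0)=-144, J_ss(3)=36, J_ss(4)=-48; J_tt(-4)=28800, J_tt(1)=-1800, J_tt(2)=1440, J_tt(4)=-5760.
Local minima occur where both diagonal entries positive: (3, -4), (3, 2). Count: 2.

2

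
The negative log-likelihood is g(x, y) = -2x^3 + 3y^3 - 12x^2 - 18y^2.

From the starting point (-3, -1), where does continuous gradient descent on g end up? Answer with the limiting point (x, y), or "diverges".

g is separable, so gradient descent decouples: x follows -∂g/∂x, y follows -∂g/∂y.
∂g/∂x = -6x(x + 4); at x=-3 this is 18, so x decreases.
∂g/∂y = 9y(y - 4); at y=-1 this is 45, so y decreases.
The y-coordinate has no critical point in that direction and runs off to infinity.

diverges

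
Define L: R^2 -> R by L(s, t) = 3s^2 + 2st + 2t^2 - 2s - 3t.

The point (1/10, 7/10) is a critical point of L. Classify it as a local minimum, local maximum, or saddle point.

The Hessian of L is constant: H = [[6, 2], [2, 4]].
det(H) = 6·4 − 2² = 20.
det(H) > 0 and tr(H) = 10 > 0, so H is positive definite and the point is a local minimum.

local minimum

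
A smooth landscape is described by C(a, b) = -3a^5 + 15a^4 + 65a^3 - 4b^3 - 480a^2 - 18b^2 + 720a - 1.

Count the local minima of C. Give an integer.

C separates as a function of a plus a function of b, so ∇C=0 decouples.
∂C/∂a = -15(a - 4)(a - 3)(a - 1)(a + 4) = 0 at a ∈ {-4, 1, 3, 4}; ∂C/∂b = -12b(b + 3) = 0 at b ∈ {-3, 0}.
The Hessian is diagonal: diag(C_aa, C_bb). Second derivatives: C_aa(-4)=4200, C_aa(1)=-450, C_aa(3)=210, C_aa(4)=-360; C_bb(-3)=36, C_bb(0)=-36.
Local minima occur where both diagonal entries positive: (-4, -3), (3, -3). Count: 2.

2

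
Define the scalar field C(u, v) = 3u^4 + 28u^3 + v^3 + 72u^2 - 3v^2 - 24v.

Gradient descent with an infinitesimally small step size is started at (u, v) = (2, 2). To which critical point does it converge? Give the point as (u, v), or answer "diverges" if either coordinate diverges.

(0, 4)

C is separable, so gradient descent decouples: u follows -∂C/∂u, v follows -∂C/∂v.
∂C/∂u = 12u(u + 3)(u + 4); at u=2 this is 720, so u decreases.
∂C/∂v = 3(v - 4)(v + 2); at v=2 this is -24, so v increases.
u converges to its nearest critical value 0 (a local min of the u-part); v converges to 4. The iterate converges to (0, 4).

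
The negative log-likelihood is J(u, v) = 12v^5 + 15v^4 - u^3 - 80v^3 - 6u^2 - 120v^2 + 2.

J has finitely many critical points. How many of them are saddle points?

J separates as a function of u plus a function of v, so ∇J=0 decouples.
∂J/∂u = -3u(u + 4) = 0 at u ∈ {-4, 0}; ∂J/∂v = 60v(v - 2)(v + 1)(v + 2) = 0 at v ∈ {-2, -1, 0, 2}.
The Hessian is diagonal: diag(J_uu, J_vv). Second derivatives: J_uu(-4)=12, J_uu(0)=-12; J_vv(-2)=-480, J_vv(-1)=180, J_vv(0)=-240, J_vv(2)=1440.
Saddle points occur where the two diagonal entries have opposite signs: (-4, -2), (-4, 0), (0, -1), (0, 2). Count: 4.

4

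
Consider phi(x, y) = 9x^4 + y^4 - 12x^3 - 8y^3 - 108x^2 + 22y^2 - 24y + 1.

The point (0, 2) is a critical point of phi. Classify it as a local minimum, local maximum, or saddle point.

The mixed partial ∂²phi/∂x∂y is 0, so the Hessian at any point is diag(phi_xx, phi_yy) = diag(36(3x^2 - 2x - 6), 4(3y^2 - 12y + 11)).
At (0, 2): H = diag(-216, -4).
Both eigenvalues are negative, so H is negative definite: a local maximum.

local maximum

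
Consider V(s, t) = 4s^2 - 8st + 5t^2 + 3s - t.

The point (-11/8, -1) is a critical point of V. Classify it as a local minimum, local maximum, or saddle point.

local minimum

The Hessian of V is constant: H = [[8, -8], [-8, 10]].
det(H) = 8·10 − (-8)² = 16.
det(H) > 0 and tr(H) = 18 > 0, so H is positive definite and the point is a local minimum.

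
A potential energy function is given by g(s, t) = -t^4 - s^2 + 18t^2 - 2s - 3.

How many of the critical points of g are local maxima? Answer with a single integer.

2

g separates as a function of s plus a function of t, so ∇g=0 decouples.
∂g/∂s = -2(s + 1) = 0 at s ∈ {-1}; ∂g/∂t = -4t(t - 3)(t + 3) = 0 at t ∈ {-3, 0, 3}.
The Hessian is diagonal: diag(g_ss, g_tt). Second derivatives: g_ss(-1)=-2; g_tt(-3)=-72, g_tt(0)=36, g_tt(3)=-72.
Local maxima occur where both diagonal entries negative: (-1, -3), (-1, 3). Count: 2.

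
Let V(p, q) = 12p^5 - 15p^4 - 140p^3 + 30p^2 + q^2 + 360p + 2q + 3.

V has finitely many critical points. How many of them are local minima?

V separates as a function of p plus a function of q, so ∇V=0 decouples.
∂V/∂p = 60(p - 3)(p - 1)(p + 1)(p + 2) = 0 at p ∈ {-2, -1, 1, 3}; ∂V/∂q = 2(q + 1) = 0 at q ∈ {-1}.
The Hessian is diagonal: diag(V_pp, V_qq). Second derivatives: V_pp(-2)=-900, V_pp(-1)=480, V_pp(1)=-720, V_pp(3)=2400; V_qq(-1)=2.
Local minima occur where both diagonal entries positive: (-1, -1), (3, -1). Count: 2.

2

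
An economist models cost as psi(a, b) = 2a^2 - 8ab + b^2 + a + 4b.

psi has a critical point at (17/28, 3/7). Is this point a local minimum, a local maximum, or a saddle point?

The Hessian of psi is constant: H = [[4, -8], [-8, 2]].
det(H) = 4·2 − (-8)² = -56.
Since det(H) < 0, H is indefinite and the critical point is a saddle point.

saddle point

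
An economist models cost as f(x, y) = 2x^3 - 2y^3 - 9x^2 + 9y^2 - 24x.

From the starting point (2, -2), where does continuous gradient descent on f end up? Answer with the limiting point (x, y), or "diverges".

f is separable, so gradient descent decouples: x follows -∂f/∂x, y follows -∂f/∂y.
∂f/∂x = 6(x - 4)(x + 1); at x=2 this is -36, so x increases.
∂f/∂y = -6y(y - 3); at y=-2 this is -60, so y increases.
x converges to its nearest critical value 4 (a local min of the x-part); y converges to 0. The iterate converges to (4, 0).

(4, 0)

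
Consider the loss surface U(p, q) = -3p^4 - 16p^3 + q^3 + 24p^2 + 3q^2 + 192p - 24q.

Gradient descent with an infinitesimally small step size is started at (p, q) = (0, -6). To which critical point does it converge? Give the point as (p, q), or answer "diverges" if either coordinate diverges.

U is separable, so gradient descent decouples: p follows -∂U/∂p, q follows -∂U/∂q.
∂U/∂p = -12(p - 2)(p + 2)(p + 4); at p=0 this is 192, so p decreases.
∂U/∂q = 3(q - 2)(q + 4); at q=-6 this is 48, so q decreases.
The q-coordinate has no critical point in that direction and runs off to infinity.

diverges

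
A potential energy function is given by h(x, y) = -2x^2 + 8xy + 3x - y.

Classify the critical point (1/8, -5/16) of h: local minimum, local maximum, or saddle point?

The Hessian of h is constant: H = [[-4, 8], [8, 0]].
det(H) = (-4)·0 − 8² = -64.
Since det(H) < 0, H is indefinite and the critical point is a saddle point.

saddle point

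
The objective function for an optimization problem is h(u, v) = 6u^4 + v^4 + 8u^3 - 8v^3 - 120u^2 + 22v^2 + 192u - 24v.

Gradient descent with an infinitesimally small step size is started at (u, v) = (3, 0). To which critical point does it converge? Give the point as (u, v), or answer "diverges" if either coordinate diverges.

(2, 1)

h is separable, so gradient descent decouples: u follows -∂h/∂u, v follows -∂h/∂v.
∂h/∂u = 24(u - 2)(u - 1)(u + 4); at u=3 this is 336, so u decreases.
∂h/∂v = 4(v - 3)(v - 2)(v - 1); at v=0 this is -24, so v increases.
u converges to its nearest critical value 2 (a local min of the u-part); v converges to 1. The iterate converges to (2, 1).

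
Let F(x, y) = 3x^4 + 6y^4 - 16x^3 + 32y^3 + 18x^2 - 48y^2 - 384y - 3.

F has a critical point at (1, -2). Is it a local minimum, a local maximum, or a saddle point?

The mixed partial ∂²F/∂x∂y is 0, so the Hessian at any point is diag(F_xx, F_yy) = diag(12(3x^2 - 8x + 3), 24(3y^2 + 8y - 4)).
At (1, -2): H = diag(-24, -192).
Both eigenvalues are negative, so H is negative definite: a local maximum.

local maximum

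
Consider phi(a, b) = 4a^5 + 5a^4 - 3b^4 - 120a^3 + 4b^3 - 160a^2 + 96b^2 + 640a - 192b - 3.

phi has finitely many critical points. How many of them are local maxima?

4

phi separates as a function of a plus a function of b, so ∇phi=0 decouples.
∂phi/∂a = 20(a - 4)(a - 1)(a + 2)(a + 4) = 0 at a ∈ {-4, -2, 1, 4}; ∂phi/∂b = -12(b - 4)(b - 1)(b + 4) = 0 at b ∈ {-4, 1, 4}.
The Hessian is diagonal: diag(phi_aa, phi_bb). Second derivatives: phi_aa(-4)=-1600, phi_aa(-2)=720, phi_aa(1)=-900, phi_aa(4)=2880; phi_bb(-4)=-480, phi_bb(1)=180, phi_bb(4)=-288.
Local maxima occur where both diagonal entries negative: (-4, -4), (-4, 4), (1, -4), (1, 4). Count: 4.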